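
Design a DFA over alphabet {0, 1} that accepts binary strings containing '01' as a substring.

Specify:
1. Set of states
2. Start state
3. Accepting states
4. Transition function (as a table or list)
One valid DFA (any DFA recognizing the same language is acceptable):
States: {q0, q1, q2}
Start: q0
Accepting: {q2}
Transitions (accepting states marked with *):
State | 0 | 1 | Accepting
-------------------------
q0    | q1 | q0 |  
q1    | q1 | q2 |  
q2    | q2 | q2 | *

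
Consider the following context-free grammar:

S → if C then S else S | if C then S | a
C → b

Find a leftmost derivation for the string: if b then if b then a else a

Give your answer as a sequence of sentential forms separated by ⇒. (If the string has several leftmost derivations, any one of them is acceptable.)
Start with S.
Step 1: the leftmost non-terminal is S; apply S → if C then S else S:  if C then S else S
Step 2: the leftmost non-terminal is C; apply C → b:  if b then S else S
Step 3: the leftmost non-terminal is S; apply S → if C then S:  if b then if C then S else S
Step 4: the leftmost non-terminal is C; apply C → b:  if b then if b then S else S
Step 5: the leftmost non-terminal is S; apply S → a:  if b then if b then a else S
Step 6: the leftmost non-terminal is S; apply S → a:  if b then if b then a else a

Final answer: S ⇒ if C then S else S ⇒ if b then S else S ⇒ if b then if C then S else S ⇒ if b then if b then S else S ⇒ if b then if b then a else S ⇒ if b then if b then a else a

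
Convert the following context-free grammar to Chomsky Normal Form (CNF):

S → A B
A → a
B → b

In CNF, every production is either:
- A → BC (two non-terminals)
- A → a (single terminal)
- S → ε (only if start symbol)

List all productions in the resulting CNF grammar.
The grammar has no ε-productions or unit productions to eliminate.
S → A B is already in CNF (two non-terminals) – keep it.
A → a is already in CNF (single terminal) – keep it.
B → b is already in CNF (single terminal) – keep it.
Resulting CNF grammar (3 productions): A → a; B → b; S → A B

Final answer: A → a; B → b; S → A B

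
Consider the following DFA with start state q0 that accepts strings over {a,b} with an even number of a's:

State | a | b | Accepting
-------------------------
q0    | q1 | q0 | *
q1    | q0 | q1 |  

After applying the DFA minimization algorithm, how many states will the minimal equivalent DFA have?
All 2 states are reachable from q0, so none can be removed as unreachable.
Table-filling: first mark every (accepting, non-accepting) pair as distinguishable (accepting: {q0}; non-accepting: {q1}).
Every pair of states is distinguishable, so the DFA is already minimal.
Equivalence classes: {q0}, {q1} → 2 states.

Final answer: 2 states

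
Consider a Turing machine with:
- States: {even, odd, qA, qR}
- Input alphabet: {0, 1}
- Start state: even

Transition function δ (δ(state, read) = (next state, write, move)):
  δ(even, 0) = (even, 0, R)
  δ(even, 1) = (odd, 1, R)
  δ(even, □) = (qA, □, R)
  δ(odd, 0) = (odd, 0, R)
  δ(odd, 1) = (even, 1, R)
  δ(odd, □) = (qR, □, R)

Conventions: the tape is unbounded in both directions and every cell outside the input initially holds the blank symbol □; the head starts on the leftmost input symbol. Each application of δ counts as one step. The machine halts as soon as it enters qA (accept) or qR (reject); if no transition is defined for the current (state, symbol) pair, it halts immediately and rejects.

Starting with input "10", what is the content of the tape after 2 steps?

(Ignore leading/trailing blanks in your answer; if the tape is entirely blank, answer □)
Step 0: [even]10 (head at position 0)
Step 1: δ(even, 1) = (odd, 1, R)  ⊢  1[odd]0 (head at position 1)
Step 2: δ(odd, 0) = (odd, 0, R)  ⊢  10[odd]□ (head at position 2)
Tape after 2 steps (ignoring surrounding blanks): 10

Final answer: Tape: 10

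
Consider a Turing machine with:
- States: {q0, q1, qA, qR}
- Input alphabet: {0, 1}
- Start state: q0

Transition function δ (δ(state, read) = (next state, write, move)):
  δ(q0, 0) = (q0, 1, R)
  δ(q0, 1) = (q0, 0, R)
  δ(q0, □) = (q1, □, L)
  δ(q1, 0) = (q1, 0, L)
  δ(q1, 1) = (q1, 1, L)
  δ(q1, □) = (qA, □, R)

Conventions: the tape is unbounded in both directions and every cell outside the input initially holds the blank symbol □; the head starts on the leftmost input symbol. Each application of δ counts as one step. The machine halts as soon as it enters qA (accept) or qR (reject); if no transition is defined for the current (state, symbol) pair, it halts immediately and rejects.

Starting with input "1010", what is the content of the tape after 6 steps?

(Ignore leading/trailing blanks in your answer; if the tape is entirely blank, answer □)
Step 0: [q0]1010 (head at position 0)
Step 1: δ(q0, 1) = (q0, 0, R)  ⊢  0[q0]010 (head at position 1)
Step 2: δ(q0, 0) = (q0, 1, R)  ⊢  01[q0]10 (head at position 2)
Step 3: δ(q0, 1) = (q0, 0, R)  ⊢  010[q0]0 (head at position 3)
Step 4: δ(q0, 0) = (q0, 1, R)  ⊢  0101[q0]□ (head at position 4)
Step 5: δ(q0, □) = (q1, □, L)  ⊢  010[q1]1□ (head at position 3)
Step 6: δ(q1, 1) = (q1, 1, L)  ⊢  01[q1]01□ (head at position 2)
Tape after 6 steps (ignoring surrounding blanks): 0101

Final answer: Tape: 0101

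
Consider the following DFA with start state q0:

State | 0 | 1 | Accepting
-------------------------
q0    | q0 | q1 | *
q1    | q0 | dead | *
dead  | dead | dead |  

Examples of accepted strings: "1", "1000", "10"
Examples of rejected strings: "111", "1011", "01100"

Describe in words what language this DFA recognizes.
binary strings with no two consecutive 1s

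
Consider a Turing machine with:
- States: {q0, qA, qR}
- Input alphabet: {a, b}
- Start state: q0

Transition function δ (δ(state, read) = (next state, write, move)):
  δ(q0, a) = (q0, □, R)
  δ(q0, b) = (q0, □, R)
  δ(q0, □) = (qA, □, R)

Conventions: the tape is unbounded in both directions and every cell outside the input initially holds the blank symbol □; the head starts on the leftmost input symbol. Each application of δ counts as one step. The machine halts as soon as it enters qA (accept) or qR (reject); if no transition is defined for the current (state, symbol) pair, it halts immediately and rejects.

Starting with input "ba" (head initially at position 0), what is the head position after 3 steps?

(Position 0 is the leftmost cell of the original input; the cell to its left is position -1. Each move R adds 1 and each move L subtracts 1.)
Step 0: [q0]ba (head at position 0)
Step 1: δ(q0, b) = (q0, □, R)  ⊢  □[q0]a (head at position 1)
Step 2: δ(q0, a) = (q0, □, R)  ⊢  □□[q0]□ (head at position 2)
Step 3: δ(q0, □) = (qA, □, R)  ⊢  □□□[qA]□ (head at position 3)
Head position after 3 steps: 3

Final answer: Position 3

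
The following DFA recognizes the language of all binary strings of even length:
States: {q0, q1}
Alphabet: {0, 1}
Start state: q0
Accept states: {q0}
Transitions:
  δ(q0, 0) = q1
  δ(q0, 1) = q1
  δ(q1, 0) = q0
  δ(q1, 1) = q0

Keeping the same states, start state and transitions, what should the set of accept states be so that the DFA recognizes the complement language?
The DFA is complete (every state has a transition on every symbol), so the complement
is recognized by the same DFA with accepting and non-accepting states swapped.
Original accept states: {q0}
Complement accept states = All states - Original accept states
= {q0, q1} - {q0}
= {q1}
Complement language: strings of ODD length

Final answer: {q1}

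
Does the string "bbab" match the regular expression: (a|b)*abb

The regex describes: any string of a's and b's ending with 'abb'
No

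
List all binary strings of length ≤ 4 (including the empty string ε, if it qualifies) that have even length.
Checking every binary string of length 0 to 4:
  Length 0: accepted: ε | rejected: (none)
  Length 1: accepted: (none) | rejected: 0, 1
  Length 2: accepted: 00, 01, 10, 11 | rejected: (none)
  Length 3: accepted: (none) | rejected: 000, 001, 010, 011, 100, 101, 110, 111
  Length 4: accepted: 0000, 0001, 0010, 0011, 0100, 0101, 0110, 0111, 1000, 1001, 1010, 1011, 1100, 1101, 1110, 1111 | rejected: (none)
Total: 21 string(s).

Final answer: ε, 00, 01, 10, 11, 0000, 0001, 0010, 0011, 0100, 0101, 0110, 0111, 1000, 1001, 1010, 1011, 1100, 1101, 1110, 1111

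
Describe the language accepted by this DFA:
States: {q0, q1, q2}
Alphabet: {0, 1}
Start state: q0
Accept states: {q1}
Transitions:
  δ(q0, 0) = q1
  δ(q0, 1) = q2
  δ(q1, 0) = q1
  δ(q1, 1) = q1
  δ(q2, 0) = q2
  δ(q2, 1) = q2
Analyzing the DFA structure:
Start state: q0
Accept states: {q1}
Interpreting what each state remembers (checking against the transitions):
  q0: nothing has been read yet
  q1: the first symbol was 0
  q2: the first symbol was 1 (trap state)
  δ(q0, 0): in q0 (nothing has been read yet), after reading 0 we have: the first symbol was 0 → q1
  δ(q0, 1): in q0 (nothing has been read yet), after reading 1 we have: the first symbol was 1 (trap state) → q2
  δ(q1, 0): in q1 (the first symbol was 0), after reading 0 we have: the first symbol was 0 → q1
  δ(q1, 1): in q1 (the first symbol was 0), after reading 1 we have: the first symbol was 0 → q1
  δ(q2, 0): in q2 (the first symbol was 1 (trap state)), after reading 0 we have: the first symbol was 1 (trap state) → q2
  δ(q2, 1): in q2 (the first symbol was 1 (trap state)), after reading 1 we have: the first symbol was 1 (trap state) → q2
A string is accepted iff it ends in {q1}, i.e. the first symbol was 0.
Language: All binary strings starting with 0

Final answer: All binary strings starting with 0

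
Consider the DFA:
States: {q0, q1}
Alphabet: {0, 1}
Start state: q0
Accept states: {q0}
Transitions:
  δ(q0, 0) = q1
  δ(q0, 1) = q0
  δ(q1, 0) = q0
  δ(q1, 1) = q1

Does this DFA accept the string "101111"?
Processing string "101111":
  q0 --1--> q0
  q0 --0--> q1
  q1 --1--> q1
  q1 --1--> q1
  q1 --1--> q1
  q1 --1--> q1
Final state: q1
Accept states: {q0}
q1 is not an accept state, so the string is rejected.

Final answer: No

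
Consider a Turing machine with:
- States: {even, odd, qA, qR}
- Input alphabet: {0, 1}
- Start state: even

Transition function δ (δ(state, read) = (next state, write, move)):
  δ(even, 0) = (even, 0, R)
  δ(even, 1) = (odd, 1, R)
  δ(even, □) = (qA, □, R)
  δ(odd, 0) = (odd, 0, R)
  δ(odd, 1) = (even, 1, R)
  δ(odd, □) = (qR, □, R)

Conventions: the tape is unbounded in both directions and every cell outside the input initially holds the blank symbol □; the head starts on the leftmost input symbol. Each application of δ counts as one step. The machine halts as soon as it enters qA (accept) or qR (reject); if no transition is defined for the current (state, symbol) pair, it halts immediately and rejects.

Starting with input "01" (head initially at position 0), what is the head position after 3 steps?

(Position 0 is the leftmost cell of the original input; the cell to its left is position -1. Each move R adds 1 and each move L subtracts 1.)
Step 0: [even]01 (head at position 0)
Step 1: δ(even, 0) = (even, 0, R)  ⊢  0[even]1 (head at position 1)
Step 2: δ(even, 1) = (odd, 1, R)  ⊢  01[odd]□ (head at position 2)
Step 3: δ(odd, □) = (qR, □, R)  ⊢  01□[qR]□ (head at position 3)
Head position after 3 steps: 3

Final answer: Position 3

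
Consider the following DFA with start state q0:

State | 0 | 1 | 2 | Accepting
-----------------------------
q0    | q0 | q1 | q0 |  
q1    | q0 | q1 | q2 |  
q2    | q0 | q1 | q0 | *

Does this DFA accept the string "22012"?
Start in q0.
Read '2': q0 → q0
Read '2': q0 → q0
Read '0': q0 → q0
Read '1': q0 → q1
Read '2': q1 → q2
Final state q2 is accepting, so the string is accepted.

Final answer: Yes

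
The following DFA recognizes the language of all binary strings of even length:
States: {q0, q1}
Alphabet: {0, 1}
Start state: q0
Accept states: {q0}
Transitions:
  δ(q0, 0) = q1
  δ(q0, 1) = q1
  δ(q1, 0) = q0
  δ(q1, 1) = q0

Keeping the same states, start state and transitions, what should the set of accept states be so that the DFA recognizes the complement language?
The DFA is complete (every state has a transition on every symbol), so the complement
is recognized by the same DFA with accepting and non-accepting states swapped.
Original accept states: {q0}
Complement accept states = All states - Original accept states
= {q0, q1} - {q0}
= {q1}
Complement language: strings of ODD length

Final answer: {q1}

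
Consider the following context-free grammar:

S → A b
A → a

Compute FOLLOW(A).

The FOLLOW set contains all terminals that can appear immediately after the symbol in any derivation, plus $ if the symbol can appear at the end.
A occurs only in S → A b, where it is immediately followed by the terminal b. So FOLLOW(A) = {b}.

Final answer: {b}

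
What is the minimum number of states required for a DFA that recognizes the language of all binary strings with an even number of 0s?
Language: binary strings with an even number of 0s
Lower bound (Myhill–Nerode): the prefixes ε, 0 are pairwise distinguishable:
  ε vs 0: suffix ε distinguishes them (ε has zero 0s (accepted), 0 has one 0 (rejected))
So any DFA needs at least 2 states.
Upper bound: a DFA with 2 states exists (one state per class above).
Minimum states: 2

Final answer: 2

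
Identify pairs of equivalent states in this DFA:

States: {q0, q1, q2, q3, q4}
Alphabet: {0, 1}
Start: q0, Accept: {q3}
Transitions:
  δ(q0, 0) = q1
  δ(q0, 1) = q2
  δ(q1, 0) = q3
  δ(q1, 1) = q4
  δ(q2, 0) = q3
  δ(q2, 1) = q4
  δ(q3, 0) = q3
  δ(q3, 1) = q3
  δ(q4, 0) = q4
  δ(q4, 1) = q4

Using the table-filling algorithm:
Round 0 – mark pairs where exactly one state is accepting: (q0,q3), (q1,q3), (q2,q3), (q3,q4)
Round 1 – newly marked: (q0,q1) [on 0: q1 vs q3, already marked]; (q0,q2) [on 0: q1 vs q3, already marked]; (q1,q4) [on 0: q3 vs q4, already marked]; (q2,q4) [on 0: q3 vs q4, already marked]
Round 2 – newly marked: (q0,q4) [on 0: q1 vs q4, already marked]
No further pairs can be marked.
(q1, q2) unmarked: δ(q1,0)=q3, δ(q2,0)=q3; δ(q1,1)=q4, δ(q2,1)=q4 → equivalent
Equivalent pairs: (q1, q2)

Final answer: Equivalent pairs: (q1, q2)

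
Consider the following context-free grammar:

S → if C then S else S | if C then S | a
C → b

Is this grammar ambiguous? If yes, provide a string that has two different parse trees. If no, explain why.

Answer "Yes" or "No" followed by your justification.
The 'dangling else' can attach to either if. Two leftmost derivations of  if b then if b then a else a:
  (1) S ⇒ if C then S else S ⇒ if b then S else S ⇒ if b then if C then S else S ⇒ if b then if b then S else S ⇒ if b then if b then a else S ⇒ if b then if b then a else a   (else belongs to the outer if)
  (2) S ⇒ if C then S ⇒ if b then S ⇒ if b then if C then S else S ⇒ if b then if b then S else S ⇒ if b then if b then a else S ⇒ if b then if b then a else a   (else belongs to the inner if)
Two distinct parse trees for the same string, so the grammar is ambiguous.

Final answer: Yes - the string 'if b then if b then a else a' has two distinct leftmost derivations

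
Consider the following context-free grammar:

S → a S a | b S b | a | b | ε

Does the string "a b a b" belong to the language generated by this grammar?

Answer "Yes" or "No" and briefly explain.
Every production places the same symbol at both ends (or yields a single symbol / ε), so every derived string is a palindrome. a b a b reversed is b a b a ≠ a b a b, so it is not a palindrome and cannot be derived (already the first step fails: the string starts with a but ends with b, so neither S → a S a nor S → b S b fits).

Final answer: No - no valid derivation exists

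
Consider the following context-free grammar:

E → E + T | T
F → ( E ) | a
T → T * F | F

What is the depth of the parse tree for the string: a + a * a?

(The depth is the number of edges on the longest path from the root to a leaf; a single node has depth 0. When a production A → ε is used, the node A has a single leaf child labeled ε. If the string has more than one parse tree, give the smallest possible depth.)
The grammar is unambiguous; the parse tree of a + a * a is:
E → E + T at the root (depth 0).
  Left E (depth 1) → T (2) → F (3) → a (4).
  Right T (depth 1) → T * F; that T (2) → F (3) → a (4); F (2) → a (3).
The longest root-to-leaf paths have 4 edges.
Depth = 4.

Final answer: 4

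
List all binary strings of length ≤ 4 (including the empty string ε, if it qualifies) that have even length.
Checking every binary string of length 0 to 4:
  Length 0: accepted: ε | rejected: (none)
  Length 1: accepted: (none) | rejected: 0, 1
  Length 2: accepted: 00, 01, 10, 11 | rejected: (none)
  Length 3: accepted: (none) | rejected: 000, 001, 010, 011, 100, 101, 110, 111
  Length 4: accepted: 0000, 0001, 0010, 0011, 0100, 0101, 0110, 0111, 1000, 1001, 1010, 1011, 1100, 1101, 1110, 1111 | rejected: (none)
Total: 21 string(s).

Final answer: ε, 00, 01, 10, 11, 0000, 0001, 0010, 0011, 0100, 0101, 0110, 0111, 1000, 1001, 1010, 1011, 1100, 1101, 1110, 1111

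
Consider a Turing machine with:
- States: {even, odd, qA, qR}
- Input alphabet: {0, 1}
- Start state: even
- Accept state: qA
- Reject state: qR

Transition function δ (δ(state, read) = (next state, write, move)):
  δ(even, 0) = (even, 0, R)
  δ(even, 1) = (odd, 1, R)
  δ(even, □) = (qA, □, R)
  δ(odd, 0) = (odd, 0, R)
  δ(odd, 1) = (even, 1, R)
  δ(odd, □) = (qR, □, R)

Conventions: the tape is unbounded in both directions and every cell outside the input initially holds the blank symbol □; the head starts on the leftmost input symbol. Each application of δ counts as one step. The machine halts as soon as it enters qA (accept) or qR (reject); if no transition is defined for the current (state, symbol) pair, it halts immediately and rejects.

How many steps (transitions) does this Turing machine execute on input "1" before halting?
Step 0: [even]1 (head at position 0)
Step 1: δ(even, 1) = (odd, 1, R)  ⊢  1[odd]□ (head at position 1)
Step 2: δ(odd, □) = (qR, □, R)  ⊢  1□[qR]□ (head at position 2)
The machine is in qR, so it halts and rejects.
Number of transitions executed: 2.

Final answer: 2 steps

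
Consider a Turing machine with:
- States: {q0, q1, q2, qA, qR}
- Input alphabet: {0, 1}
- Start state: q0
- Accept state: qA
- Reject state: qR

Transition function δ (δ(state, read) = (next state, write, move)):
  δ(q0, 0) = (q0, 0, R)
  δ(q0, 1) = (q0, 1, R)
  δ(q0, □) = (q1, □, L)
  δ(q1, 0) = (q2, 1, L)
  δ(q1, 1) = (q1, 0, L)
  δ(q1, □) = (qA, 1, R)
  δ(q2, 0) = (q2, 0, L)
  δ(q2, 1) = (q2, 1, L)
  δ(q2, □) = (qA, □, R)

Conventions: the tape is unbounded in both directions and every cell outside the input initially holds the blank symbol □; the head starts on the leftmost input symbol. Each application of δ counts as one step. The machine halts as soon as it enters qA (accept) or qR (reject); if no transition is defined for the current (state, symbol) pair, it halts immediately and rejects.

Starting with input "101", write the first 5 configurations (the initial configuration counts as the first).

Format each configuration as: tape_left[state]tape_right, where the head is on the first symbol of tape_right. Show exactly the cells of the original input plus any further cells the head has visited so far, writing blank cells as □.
Step 0: [q0]101 (head at position 0)
Step 1: δ(q0, 1) = (q0, 1, R)  ⊢  1[q0]01 (head at position 1)
Step 2: δ(q0, 0) = (q0, 0, R)  ⊢  10[q0]1 (head at position 2)
Step 3: δ(q0, 1) = (q0, 1, R)  ⊢  101[q0]□ (head at position 3)
Step 4: δ(q0, □) = (q1, □, L)  ⊢  10[q1]1□ (head at position 2)

Final answer: [q0]101 ⊢ 1[q0]01 ⊢ 10[q0]1 ⊢ 101[q0]□ ⊢ 10[q1]1□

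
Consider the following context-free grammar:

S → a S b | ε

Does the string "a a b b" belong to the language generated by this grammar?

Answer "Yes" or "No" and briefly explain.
A derivation exists: S ⇒ a S b ⇒ a a S b b ⇒ a a b b (using S → a S b twice, then S → ε).

Final answer: Yes - a valid derivation exists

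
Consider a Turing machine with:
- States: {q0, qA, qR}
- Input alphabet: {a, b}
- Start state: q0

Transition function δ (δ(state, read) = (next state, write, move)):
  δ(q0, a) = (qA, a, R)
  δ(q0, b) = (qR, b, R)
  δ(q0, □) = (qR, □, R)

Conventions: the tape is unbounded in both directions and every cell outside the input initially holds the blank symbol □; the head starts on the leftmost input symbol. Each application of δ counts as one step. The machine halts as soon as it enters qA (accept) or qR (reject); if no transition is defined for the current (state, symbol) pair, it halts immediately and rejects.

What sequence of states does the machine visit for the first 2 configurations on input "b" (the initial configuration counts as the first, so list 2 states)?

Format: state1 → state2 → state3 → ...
Step 0: [q0]b (head at position 0)
Step 1: δ(q0, b) = (qR, b, R)  ⊢  b[qR]□ (head at position 1)
Reading off the states of these 2 configurations: q0 → qR

Final answer: q0 → qR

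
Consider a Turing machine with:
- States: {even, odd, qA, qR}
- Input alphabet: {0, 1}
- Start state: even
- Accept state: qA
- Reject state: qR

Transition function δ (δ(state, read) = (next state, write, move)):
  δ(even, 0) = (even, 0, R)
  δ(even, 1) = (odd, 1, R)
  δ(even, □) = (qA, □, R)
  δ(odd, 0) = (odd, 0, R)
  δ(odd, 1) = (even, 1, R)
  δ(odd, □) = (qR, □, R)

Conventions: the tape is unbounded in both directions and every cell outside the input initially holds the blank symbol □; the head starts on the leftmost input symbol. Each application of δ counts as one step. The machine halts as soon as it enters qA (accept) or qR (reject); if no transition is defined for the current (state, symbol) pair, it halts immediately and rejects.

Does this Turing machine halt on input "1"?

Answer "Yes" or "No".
Step 0: [even]1 (head at position 0)
Step 1: δ(even, 1) = (odd, 1, R)  ⊢  1[odd]□ (head at position 1)
Step 2: δ(odd, □) = (qR, □, R)  ⊢  1□[qR]□ (head at position 2)
The machine is in qR, so it halts and rejects.
It halts after 2 steps.

Final answer: Yes - halts after 2 steps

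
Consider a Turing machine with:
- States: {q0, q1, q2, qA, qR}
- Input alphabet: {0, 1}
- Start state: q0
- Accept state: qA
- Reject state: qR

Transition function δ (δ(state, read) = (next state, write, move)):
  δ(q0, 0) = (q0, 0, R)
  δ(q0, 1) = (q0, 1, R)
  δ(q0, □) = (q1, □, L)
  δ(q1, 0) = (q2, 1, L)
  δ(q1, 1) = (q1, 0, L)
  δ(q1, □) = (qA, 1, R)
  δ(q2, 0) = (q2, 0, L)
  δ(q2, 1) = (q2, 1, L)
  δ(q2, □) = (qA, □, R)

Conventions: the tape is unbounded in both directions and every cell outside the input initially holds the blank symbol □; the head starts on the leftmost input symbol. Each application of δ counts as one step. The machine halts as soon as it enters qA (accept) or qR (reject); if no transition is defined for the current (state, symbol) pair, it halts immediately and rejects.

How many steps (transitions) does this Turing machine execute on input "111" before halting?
Step 0: [q0]111 (head at position 0)
Step 1: δ(q0, 1) = (q0, 1, R)  ⊢  1[q0]11 (head at position 1)
Step 2: δ(q0, 1) = (q0, 1, R)  ⊢  11[q0]1 (head at position 2)
Step 3: δ(q0, 1) = (q0, 1, R)  ⊢  111[q0]□ (head at position 3)
Step 4: δ(q0, □) = (q1, □, L)  ⊢  11[q1]1□ (head at position 2)
Step 5: δ(q1, 1) = (q1, 0, L)  ⊢  1[q1]10□ (head at position 1)
Step 6: δ(q1, 1) = (q1, 0, L)  ⊢  [q1]100□ (head at position 0)
Step 7: δ(q1, 1) = (q1, 0, L)  ⊢  [q1]□000□ (head at position -1)
Step 8: δ(q1, □) = (qA, 1, R)  ⊢  1[qA]000□ (head at position 0)
The machine is in qA, so it halts and accepts.
Number of transitions executed: 8.

Final answer: 8 steps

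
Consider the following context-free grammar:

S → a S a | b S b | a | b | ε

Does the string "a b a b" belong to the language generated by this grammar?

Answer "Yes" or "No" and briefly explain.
Every production places the same symbol at both ends (or yields a single symbol / ε), so every derived string is a palindrome. a b a b reversed is b a b a ≠ a b a b, so it is not a palindrome and cannot be derived (already the first step fails: the string starts with a but ends with b, so neither S → a S a nor S → b S b fits).

Final answer: No - no valid derivation exists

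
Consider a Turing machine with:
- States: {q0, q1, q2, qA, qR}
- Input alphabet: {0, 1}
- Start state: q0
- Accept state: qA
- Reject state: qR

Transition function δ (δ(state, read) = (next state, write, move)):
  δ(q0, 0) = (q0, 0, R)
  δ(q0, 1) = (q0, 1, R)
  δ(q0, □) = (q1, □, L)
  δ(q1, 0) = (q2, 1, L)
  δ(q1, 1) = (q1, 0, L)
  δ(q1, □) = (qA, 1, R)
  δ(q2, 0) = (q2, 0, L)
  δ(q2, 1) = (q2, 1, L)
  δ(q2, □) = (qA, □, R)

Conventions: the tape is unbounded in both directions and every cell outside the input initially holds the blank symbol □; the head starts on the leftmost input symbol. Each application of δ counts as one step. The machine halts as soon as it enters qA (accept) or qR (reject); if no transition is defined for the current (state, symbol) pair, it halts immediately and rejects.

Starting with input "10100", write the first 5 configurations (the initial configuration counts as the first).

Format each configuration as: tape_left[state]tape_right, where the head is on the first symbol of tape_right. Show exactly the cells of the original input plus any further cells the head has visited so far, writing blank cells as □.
Step 0: [q0]10100 (head at position 0)
Step 1: δ(q0, 1) = (q0, 1, R)  ⊢  1[q0]0100 (head at position 1)
Step 2: δ(q0, 0) = (q0, 0, R)  ⊢  10[q0]100 (head at position 2)
Step 3: δ(q0, 1) = (q0, 1, R)  ⊢  101[q0]00 (head at position 3)
Step 4: δ(q0, 0) = (q0, 0, R)  ⊢  1010[q0]0 (head at position 4)

Final answer: [q0]10100 ⊢ 1[q0]0100 ⊢ 10[q0]100 ⊢ 101[q0]00 ⊢ 1010[q0]0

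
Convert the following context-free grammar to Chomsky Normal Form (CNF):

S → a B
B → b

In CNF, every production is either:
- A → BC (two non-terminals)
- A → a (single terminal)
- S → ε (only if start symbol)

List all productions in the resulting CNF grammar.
The grammar has no ε-productions or unit productions to eliminate.
S → a B has terminal a in a right-hand side of length ≥ 2: introduce T_a → a and use T_a in place of a.
B → b is already in CNF (single terminal) – keep it.
S → a B becomes S → T_a B.
Resulting CNF grammar (3 productions): T_a → a; B → b; S → T_a B

Final answer: T_a → a; B → b; S → T_a B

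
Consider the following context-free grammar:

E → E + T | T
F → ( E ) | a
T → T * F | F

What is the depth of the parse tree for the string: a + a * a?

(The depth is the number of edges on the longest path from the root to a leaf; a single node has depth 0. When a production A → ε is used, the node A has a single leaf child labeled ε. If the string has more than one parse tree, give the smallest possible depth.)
The grammar is unambiguous; the parse tree of a + a * a is:
E → E + T at the root (depth 0).
  Left E (depth 1) → T (2) → F (3) → a (4).
  Right T (depth 1) → T * F; that T (2) → F (3) → a (4); F (2) → a (3).
The longest root-to-leaf paths have 4 edges.
Depth = 4.

Final answer: 4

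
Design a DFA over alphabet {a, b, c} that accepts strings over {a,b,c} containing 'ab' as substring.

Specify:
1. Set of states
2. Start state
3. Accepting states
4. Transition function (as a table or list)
One valid DFA (any DFA recognizing the same language is acceptable):
States: {q0, q1, q2}
Start: q0
Accepting: {q2}
Transitions (accepting states marked with *):
State | a | b | c | Accepting
-----------------------------
q0    | q1 | q0 | q0 |  
q1    | q1 | q2 | q0 |  
q2    | q2 | q2 | q2 | *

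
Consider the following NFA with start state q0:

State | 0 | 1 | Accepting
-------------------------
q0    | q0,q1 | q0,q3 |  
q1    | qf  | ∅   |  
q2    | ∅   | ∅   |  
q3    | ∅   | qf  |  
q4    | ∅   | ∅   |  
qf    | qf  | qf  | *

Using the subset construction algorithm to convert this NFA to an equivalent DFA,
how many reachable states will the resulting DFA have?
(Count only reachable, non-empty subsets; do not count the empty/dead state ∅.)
Start subset: {q0}
{q0}: on 0 → {q0, q1}, on 1 → {q0, q3}
{q0, q1}: on 0 → {q0, q1, qf}, on 1 → {q0, q3}
{q0, q3}: on 0 → {q0, q1}, on 1 → {q0, q3, qf}
{q0, q1, qf}: on 0 → {q0, q1, qf}, on 1 → {q0, q3, qf}
{q0, q3, qf}: on 0 → {q0, q1, qf}, on 1 → {q0, q3, qf}
Reachable non-empty subsets: {q0}, {q0, q1}, {q0, q3}, {q0, q1, qf}, {q0, q3, qf} — 5 in total.

Final answer: 5 states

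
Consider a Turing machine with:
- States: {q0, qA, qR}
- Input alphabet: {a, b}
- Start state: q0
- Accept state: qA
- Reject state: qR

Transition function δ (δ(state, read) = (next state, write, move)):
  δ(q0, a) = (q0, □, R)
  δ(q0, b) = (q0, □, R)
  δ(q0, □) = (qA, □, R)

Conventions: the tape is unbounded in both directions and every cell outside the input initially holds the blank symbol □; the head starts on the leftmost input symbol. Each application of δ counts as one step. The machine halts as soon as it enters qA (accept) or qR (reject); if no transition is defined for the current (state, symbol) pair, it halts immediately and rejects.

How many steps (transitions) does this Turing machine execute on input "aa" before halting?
Step 0: [q0]aa (head at position 0)
Step 1: δ(q0, a) = (q0, □, R)  ⊢  □[q0]a (head at position 1)
Step 2: δ(q0, a) = (q0, □, R)  ⊢  □□[q0]□ (head at position 2)
Step 3: δ(q0, □) = (qA, □, R)  ⊢  □□□[qA]□ (head at position 3)
The machine is in qA, so it halts and accepts.
Number of transitions executed: 3.

Final answer: 3 steps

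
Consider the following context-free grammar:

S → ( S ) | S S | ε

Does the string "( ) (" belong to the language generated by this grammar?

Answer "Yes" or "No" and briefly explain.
Each production adds parentheses only in matched pairs (S → ( S )) or none at all, so every derived string has equally many '(' and ')'. The string ( ) ( has two '(' and one ')', so it cannot be derived.

Final answer: No - no valid derivation exists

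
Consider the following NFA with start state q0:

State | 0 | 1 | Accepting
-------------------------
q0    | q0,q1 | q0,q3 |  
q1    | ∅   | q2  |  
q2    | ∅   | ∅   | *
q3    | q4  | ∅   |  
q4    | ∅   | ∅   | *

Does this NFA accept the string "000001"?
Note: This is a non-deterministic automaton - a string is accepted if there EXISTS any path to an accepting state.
Track the set of states the NFA could be in: start {q0}
Read '0': {q0} → {q0, q1}
Read '0': {q0, q1} → {q0, q1}
Read '0': {q0, q1} → {q0, q1}
Read '0': {q0, q1} → {q0, q1}
Read '0': {q0, q1} → {q0, q1}
Read '1': {q0, q1} → {q0, q2, q3}
Final set {q0, q2, q3} contains accepting state(s) {q2} → accepted.

Final answer: Yes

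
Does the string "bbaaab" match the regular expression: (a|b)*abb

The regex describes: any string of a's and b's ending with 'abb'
No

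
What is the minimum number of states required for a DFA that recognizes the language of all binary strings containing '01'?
Language: binary strings containing '01'
Lower bound (Myhill–Nerode): the prefixes ε, 0, 01 are pairwise distinguishable:
  ε vs 01: suffix ε distinguishes them (ε is rejected, 01 is accepted)
  0 vs 01: suffix ε distinguishes them (0 is rejected, 01 is accepted)
  ε vs 0: suffix 1 distinguishes them (ε·1 = 1 is rejected, 0·1 = 01 is accepted)
So any DFA needs at least 3 states.
Upper bound: a DFA with 3 states exists (one state per class above: 'no progress', 'last symbol 0', and 'seen 01' (accepting sink)).
Minimum states: 3

Final answer: 3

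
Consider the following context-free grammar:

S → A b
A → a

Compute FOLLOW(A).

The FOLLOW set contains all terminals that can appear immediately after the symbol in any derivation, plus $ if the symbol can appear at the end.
A occurs only in S → A b, where it is immediately followed by the terminal b. So FOLLOW(A) = {b}.

Final answer: {b}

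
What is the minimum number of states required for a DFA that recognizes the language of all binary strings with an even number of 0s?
Language: binary strings with an even number of 0s
Lower bound (Myhill–Nerode): the prefixes ε, 0 are pairwise distinguishable:
  ε vs 0: suffix ε distinguishes them (ε has zero 0s (accepted), 0 has one 0 (rejected))
So any DFA needs at least 2 states.
Upper bound: a DFA with 2 states exists (one state per class above).
Minimum states: 2

Final answer: 2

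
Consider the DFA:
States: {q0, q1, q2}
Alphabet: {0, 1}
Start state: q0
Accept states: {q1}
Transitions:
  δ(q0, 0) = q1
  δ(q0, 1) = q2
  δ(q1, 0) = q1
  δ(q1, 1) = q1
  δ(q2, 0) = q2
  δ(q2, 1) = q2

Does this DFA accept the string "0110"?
Processing string "0110":
  q0 --0--> q1
  q1 --1--> q1
  q1 --1--> q1
  q1 --0--> q1
Final state: q1
Accept states: {q1}
q1 is an accept state, so the string is accepted.

Final answer: Yes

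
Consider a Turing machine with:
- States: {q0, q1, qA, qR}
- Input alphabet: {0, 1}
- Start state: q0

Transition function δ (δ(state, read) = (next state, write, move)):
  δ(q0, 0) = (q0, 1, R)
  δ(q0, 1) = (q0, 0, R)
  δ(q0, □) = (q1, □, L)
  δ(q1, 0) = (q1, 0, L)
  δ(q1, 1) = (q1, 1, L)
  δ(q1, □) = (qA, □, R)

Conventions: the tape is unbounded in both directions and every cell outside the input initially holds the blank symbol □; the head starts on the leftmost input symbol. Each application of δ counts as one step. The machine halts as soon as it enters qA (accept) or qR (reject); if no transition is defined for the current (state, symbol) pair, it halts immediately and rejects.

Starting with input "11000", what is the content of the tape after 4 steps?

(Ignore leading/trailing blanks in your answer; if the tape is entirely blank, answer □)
Step 0: [q0]11000 (head at position 0)
Step 1: δ(q0, 1) = (q0, 0, R)  ⊢  0[q0]1000 (head at position 1)
Step 2: δ(q0, 1) = (q0, 0, R)  ⊢  00[q0]000 (head at position 2)
Step 3: δ(q0, 0) = (q0, 1, R)  ⊢  001[q0]00 (head at position 3)
Step 4: δ(q0, 0) = (q0, 1, R)  ⊢  0011[q0]0 (head at position 4)
Tape after 4 steps (ignoring surrounding blanks): 00110

Final answer: Tape: 00110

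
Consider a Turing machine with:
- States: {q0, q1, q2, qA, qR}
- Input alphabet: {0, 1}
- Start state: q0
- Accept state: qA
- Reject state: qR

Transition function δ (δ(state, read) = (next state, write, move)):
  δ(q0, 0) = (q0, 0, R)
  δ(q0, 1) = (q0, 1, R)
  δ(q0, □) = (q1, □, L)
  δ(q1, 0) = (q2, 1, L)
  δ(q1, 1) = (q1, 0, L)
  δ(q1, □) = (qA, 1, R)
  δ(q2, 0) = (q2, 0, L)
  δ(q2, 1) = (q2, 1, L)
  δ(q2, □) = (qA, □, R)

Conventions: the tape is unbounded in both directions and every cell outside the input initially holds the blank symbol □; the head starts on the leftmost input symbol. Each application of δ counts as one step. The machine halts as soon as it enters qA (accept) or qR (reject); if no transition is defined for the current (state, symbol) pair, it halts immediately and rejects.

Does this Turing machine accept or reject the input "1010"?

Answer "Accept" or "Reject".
Step 0: [q0]1010 (head at position 0)
Step 1: δ(q0, 1) = (q0, 1, R)  ⊢  1[q0]010 (head at position 1)
Step 2: δ(q0, 0) = (q0, 0, R)  ⊢  10[q0]10 (head at position 2)
Step 3: δ(q0, 1) = (q0, 1, R)  ⊢  101[q0]0 (head at position 3)
Step 4: δ(q0, 0) = (q0, 0, R)  ⊢  1010[q0]□ (head at position 4)
Step 5: δ(q0, □) = (q1, □, L)  ⊢  101[q1]0□ (head at position 3)
Step 6: δ(q1, 0) = (q2, 1, L)  ⊢  10[q2]11□ (head at position 2)
Step 7: δ(q2, 1) = (q2, 1, L)  ⊢  1[q2]011□ (head at position 1)
Step 8: δ(q2, 0) = (q2, 0, L)  ⊢  [q2]1011□ (head at position 0)
Step 9: δ(q2, 1) = (q2, 1, L)  ⊢  [q2]□1011□ (head at position -1)
Step 10: δ(q2, □) = (qA, □, R)  ⊢  □[qA]1011□ (head at position 0)
The machine is in qA, so it halts and accepts.

Final answer: Accept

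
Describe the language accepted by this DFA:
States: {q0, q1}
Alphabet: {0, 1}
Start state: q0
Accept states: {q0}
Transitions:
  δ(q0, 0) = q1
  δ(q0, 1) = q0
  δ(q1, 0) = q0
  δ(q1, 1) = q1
Analyzing the DFA structure:
Start state: q0
Accept states: {q0}
Interpreting what each state remembers (checking against the transitions):
  q0: an even number of 0s has been read so far
  q1: an odd number of 0s has been read so far
  δ(q0, 0): in q0 (an even number of 0s has been read so far), after reading 0 we have: an odd number of 0s has been read so far → q1
  δ(q0, 1): in q0 (an even number of 0s has been read so far), after reading 1 we have: an even number of 0s has been read so far → q0
  δ(q1, 0): in q1 (an odd number of 0s has been read so far), after reading 0 we have: an even number of 0s has been read so far → q0
  δ(q1, 1): in q1 (an odd number of 0s has been read so far), after reading 1 we have: an odd number of 0s has been read so far → q1
A string is accepted iff it ends in {q0}, i.e. an even number of 0s has been read so far.
Language: All binary strings with an even number of 0s

Final answer: All binary strings with an even number of 0s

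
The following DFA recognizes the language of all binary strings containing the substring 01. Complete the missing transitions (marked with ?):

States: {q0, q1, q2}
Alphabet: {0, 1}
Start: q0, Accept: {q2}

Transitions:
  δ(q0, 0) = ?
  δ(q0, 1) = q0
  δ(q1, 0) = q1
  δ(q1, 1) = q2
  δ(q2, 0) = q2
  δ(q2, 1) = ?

What each state remembers (consistent with the given transitions and accept states):
  q0: 01 not seen yet and the last symbol was not 0
  q1: 01 not seen yet and the last symbol was 0
  q2: the substring 01 has already been seen
Filling in the missing entries:
  δ(q0, 0): in q0 (01 not seen yet and the last symbol was not 0), after reading 0 we have: 01 not seen yet and the last symbol was 0 → q1
  δ(q2, 1): in q2 (the substring 01 has already been seen), after reading 1 we have: the substring 01 has already been seen → q2

Final answer: δ(q0, 0) = q1; δ(q2, 1) = q2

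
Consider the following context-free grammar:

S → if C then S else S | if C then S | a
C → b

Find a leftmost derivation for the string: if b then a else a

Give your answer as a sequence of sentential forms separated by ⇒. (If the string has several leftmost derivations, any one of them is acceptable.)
Start with S.
Step 1: the leftmost non-terminal is S; apply S → if C then S else S:  if C then S else S
Step 2: the leftmost non-terminal is C; apply C → b:  if b then S else S
Step 3: the leftmost non-terminal is S; apply S → a:  if b then a else S
Step 4: the leftmost non-terminal is S; apply S → a:  if b then a else a

Final answer: S ⇒ if C then S else S ⇒ if b then S else S ⇒ if b then a else S ⇒ if b then a else a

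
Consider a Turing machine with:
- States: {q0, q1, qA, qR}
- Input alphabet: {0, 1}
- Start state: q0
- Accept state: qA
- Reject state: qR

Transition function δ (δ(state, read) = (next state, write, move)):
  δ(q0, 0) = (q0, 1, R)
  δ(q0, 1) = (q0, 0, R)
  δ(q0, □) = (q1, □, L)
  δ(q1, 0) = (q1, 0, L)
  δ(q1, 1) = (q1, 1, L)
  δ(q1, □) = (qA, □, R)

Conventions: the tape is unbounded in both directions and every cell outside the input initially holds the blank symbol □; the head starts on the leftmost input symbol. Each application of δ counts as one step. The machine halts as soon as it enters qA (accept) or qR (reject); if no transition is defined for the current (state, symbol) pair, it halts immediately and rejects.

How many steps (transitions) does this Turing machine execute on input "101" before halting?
Step 0: [q0]101 (head at position 0)
Step 1: δ(q0, 1) = (q0, 0, R)  ⊢  0[q0]01 (head at position 1)
Step 2: δ(q0, 0) = (q0, 1, R)  ⊢  01[q0]1 (head at position 2)
Step 3: δ(q0, 1) = (q0, 0, R)  ⊢  010[q0]□ (head at position 3)
Step 4: δ(q0, □) = (q1, □, L)  ⊢  01[q1]0□ (head at position 2)
Step 5: δ(q1, 0) = (q1, 0, L)  ⊢  0[q1]10□ (head at position 1)
Step 6: δ(q1, 1) = (q1, 1, L)  ⊢  [q1]010□ (head at position 0)
Step 7: δ(q1, 0) = (q1, 0, L)  ⊢  [q1]□010□ (head at position -1)
Step 8: δ(q1, □) = (qA, □, R)  ⊢  □[qA]010□ (head at position 0)
The machine is in qA, so it halts and accepts.
Number of transitions executed: 8.

Final answer: 8 steps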